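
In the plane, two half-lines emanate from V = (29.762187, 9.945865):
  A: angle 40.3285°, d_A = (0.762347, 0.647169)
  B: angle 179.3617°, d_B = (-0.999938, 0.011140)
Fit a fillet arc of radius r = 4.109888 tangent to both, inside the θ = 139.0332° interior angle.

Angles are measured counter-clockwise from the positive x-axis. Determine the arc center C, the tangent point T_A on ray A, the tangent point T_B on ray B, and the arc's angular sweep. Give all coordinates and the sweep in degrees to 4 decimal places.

bisector direction at 109.8451° = (-0.339478,0.940614)
center distance |VC| = r/sin(θ/2) = 4.109888/sin(69.5166°) = 4.387280
C = V + |VC|·bis = (28.2728,14.0726)
T_A = V + ((C−V)·d_A)·d_A = V + 1.5353·d_A = (30.9326,10.9394)
T_B = V + ((C−V)·d_B)·d_B = V + 1.5353·d_B = (28.2270,9.9630)
sweep = 180° − θ = 40.9668°

center=(28.2728,14.0726) T_A=(30.9326,10.9394) T_B=(28.2270,9.9630) sweep=40.9668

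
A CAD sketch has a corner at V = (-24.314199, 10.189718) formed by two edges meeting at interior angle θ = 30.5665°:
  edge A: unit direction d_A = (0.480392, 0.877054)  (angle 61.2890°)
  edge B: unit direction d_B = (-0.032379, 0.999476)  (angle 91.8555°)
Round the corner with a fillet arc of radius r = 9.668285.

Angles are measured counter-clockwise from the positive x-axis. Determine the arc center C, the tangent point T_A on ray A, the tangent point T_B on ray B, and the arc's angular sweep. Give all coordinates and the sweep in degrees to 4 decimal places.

bisector direction at 76.5723° = (0.232219,0.972664)
center distance |VC| = r/sin(θ/2) = 9.668285/sin(15.2833°) = 36.679109
C = V + |VC|·bis = (-15.7966,45.8661)
T_A = V + ((C−V)·d_A)·d_A = V + 35.3819·d_A = (-7.3170,41.2216)
T_B = V + ((C−V)·d_B)·d_B = V + 35.3819·d_B = (-25.4598,45.5531)
sweep = 180° − θ = 149.4335°

center=(-15.7966,45.8661) T_A=(-7.3170,41.2216) T_B=(-25.4598,45.5531) sweep=149.4335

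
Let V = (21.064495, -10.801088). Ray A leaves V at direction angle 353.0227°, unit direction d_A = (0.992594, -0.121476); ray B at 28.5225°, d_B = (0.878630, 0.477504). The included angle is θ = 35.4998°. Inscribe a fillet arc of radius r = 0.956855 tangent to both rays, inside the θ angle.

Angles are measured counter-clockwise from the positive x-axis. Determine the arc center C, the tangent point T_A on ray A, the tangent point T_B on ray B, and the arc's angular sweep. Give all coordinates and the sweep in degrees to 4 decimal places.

center=(24.1478,-10.2144) T_A=(24.0316,-11.1642) T_B=(23.6909,-9.3737) sweep=144.5002

bisector direction at 10.7726° = (0.982377,0.186912)
center distance |VC| = r/sin(θ/2) = 0.956855/sin(17.7499°) = 3.138643
C = V + |VC|·bis = (24.1478,-10.2144)
T_A = V + ((C−V)·d_A)·d_A = V + 2.9892·d_A = (24.0316,-11.1642)
T_B = V + ((C−V)·d_B)·d_B = V + 2.9892·d_B = (23.6909,-9.3737)
sweep = 180° − θ = 144.5002°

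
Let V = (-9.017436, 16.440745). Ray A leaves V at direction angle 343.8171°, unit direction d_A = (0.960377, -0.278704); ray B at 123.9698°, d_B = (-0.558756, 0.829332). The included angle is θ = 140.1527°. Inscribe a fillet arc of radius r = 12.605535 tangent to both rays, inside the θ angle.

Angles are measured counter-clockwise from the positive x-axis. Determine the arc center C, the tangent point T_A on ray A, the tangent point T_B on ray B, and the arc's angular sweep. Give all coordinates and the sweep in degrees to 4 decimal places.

bisector direction at 53.8935° = (0.589289,0.807923)
center distance |VC| = r/sin(θ/2) = 12.605535/sin(70.0764°) = 13.408039
C = V + |VC|·bis = (-1.1162,27.2734)
T_A = V + ((C−V)·d_A)·d_A = V + 4.5690·d_A = (-4.6294,15.1673)
T_B = V + ((C−V)·d_B)·d_B = V + 4.5690·d_B = (-11.5704,20.2300)
sweep = 180° − θ = 39.8473°

center=(-1.1162,27.2734) T_A=(-4.6294,15.1673) T_B=(-11.5704,20.2300) sweep=39.8473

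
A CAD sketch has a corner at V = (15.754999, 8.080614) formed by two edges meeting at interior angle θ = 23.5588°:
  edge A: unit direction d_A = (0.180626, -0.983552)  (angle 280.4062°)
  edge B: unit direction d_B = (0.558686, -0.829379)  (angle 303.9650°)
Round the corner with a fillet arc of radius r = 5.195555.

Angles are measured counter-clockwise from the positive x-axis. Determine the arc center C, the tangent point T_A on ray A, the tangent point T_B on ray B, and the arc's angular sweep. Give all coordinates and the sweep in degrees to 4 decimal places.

center=(25.3653,-15.4856) T_A=(20.2552,-16.4241) T_B=(29.6744,-12.5829) sweep=156.4412

bisector direction at 292.1856° = (0.377608,-0.925966)
center distance |VC| = r/sin(θ/2) = 5.195555/sin(11.7794°) = 25.450430
C = V + |VC|·bis = (25.3653,-15.4856)
T_A = V + ((C−V)·d_A)·d_A = V + 24.9145·d_A = (20.2552,-16.4241)
T_B = V + ((C−V)·d_B)·d_B = V + 24.9145·d_B = (29.6744,-12.5829)
sweep = 180° − θ = 156.4412°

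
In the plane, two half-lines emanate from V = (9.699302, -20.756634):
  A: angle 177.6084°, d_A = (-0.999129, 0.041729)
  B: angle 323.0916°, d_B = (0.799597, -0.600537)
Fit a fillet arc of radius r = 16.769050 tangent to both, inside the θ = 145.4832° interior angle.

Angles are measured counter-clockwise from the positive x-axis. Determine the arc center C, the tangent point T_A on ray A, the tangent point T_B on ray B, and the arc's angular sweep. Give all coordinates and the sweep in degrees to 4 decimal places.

bisector direction at 250.3500° = (-0.336274,-0.941764)
center distance |VC| = r/sin(θ/2) = 16.769050/sin(72.7416°) = 17.559648
C = V + |VC|·bis = (3.7945,-37.2937)
T_A = V + ((C−V)·d_A)·d_A = V + 5.2096·d_A = (4.4942,-20.5392)
T_B = V + ((C−V)·d_B)·d_B = V + 5.2096·d_B = (13.8649,-23.8852)
sweep = 180° − θ = 34.5168°

center=(3.7945,-37.2937) T_A=(4.4942,-20.5392) T_B=(13.8649,-23.8852) sweep=34.5168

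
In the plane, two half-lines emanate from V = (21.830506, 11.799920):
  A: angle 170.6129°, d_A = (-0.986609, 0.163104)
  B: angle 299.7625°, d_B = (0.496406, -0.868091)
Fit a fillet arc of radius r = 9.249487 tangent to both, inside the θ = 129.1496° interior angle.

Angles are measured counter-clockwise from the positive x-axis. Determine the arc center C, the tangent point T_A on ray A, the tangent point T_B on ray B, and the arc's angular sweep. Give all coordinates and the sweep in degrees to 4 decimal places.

center=(15.9838,3.3915) T_A=(17.4924,12.5171) T_B=(24.0132,7.9830) sweep=50.8504

bisector direction at 235.1877° = (-0.570890,-0.821027)
center distance |VC| = r/sin(θ/2) = 9.249487/sin(64.5748°) = 10.241402
C = V + |VC|·bis = (15.9838,3.3915)
T_A = V + ((C−V)·d_A)·d_A = V + 4.3970·d_A = (17.4924,12.5171)
T_B = V + ((C−V)·d_B)·d_B = V + 4.3970·d_B = (24.0132,7.9830)
sweep = 180° − θ = 50.8504°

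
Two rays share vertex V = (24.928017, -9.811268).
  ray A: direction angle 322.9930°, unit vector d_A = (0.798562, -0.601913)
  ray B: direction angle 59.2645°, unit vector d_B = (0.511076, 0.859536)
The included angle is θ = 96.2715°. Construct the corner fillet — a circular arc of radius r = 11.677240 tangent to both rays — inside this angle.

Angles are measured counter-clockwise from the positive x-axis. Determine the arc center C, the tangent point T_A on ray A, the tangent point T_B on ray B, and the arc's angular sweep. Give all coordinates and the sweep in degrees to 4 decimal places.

center=(40.3130,-6.7848) T_A=(33.2844,-16.1098) T_B=(30.2760,-0.8169) sweep=83.7285

bisector direction at 11.1288° = (0.981196,0.193014)
center distance |VC| = r/sin(θ/2) = 11.677240/sin(48.1358°) = 15.679870
C = V + |VC|·bis = (40.3130,-6.7848)
T_A = V + ((C−V)·d_A)·d_A = V + 10.4642·d_A = (33.2844,-16.1098)
T_B = V + ((C−V)·d_B)·d_B = V + 10.4642·d_B = (30.2760,-0.8169)
sweep = 180° − θ = 83.7285°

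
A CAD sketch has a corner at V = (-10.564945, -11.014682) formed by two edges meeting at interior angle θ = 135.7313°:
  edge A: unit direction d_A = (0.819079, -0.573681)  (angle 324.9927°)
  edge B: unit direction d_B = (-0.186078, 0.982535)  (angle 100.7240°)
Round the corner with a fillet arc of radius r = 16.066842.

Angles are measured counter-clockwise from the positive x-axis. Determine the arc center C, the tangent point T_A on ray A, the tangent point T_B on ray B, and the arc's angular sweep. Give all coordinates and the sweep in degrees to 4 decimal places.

center=(4.0052,-1.6038) T_A=(-5.2120,-14.7639) T_B=(-11.7810,-4.5935) sweep=44.2687

bisector direction at 32.8584° = (0.840014,0.542564)
center distance |VC| = r/sin(θ/2) = 16.066842/sin(67.8657°) = 17.345127
C = V + |VC|·bis = (4.0052,-1.6038)
T_A = V + ((C−V)·d_A)·d_A = V + 6.5353·d_A = (-5.2120,-14.7639)
T_B = V + ((C−V)·d_B)·d_B = V + 6.5353·d_B = (-11.7810,-4.5935)
sweep = 180° − θ = 44.2687°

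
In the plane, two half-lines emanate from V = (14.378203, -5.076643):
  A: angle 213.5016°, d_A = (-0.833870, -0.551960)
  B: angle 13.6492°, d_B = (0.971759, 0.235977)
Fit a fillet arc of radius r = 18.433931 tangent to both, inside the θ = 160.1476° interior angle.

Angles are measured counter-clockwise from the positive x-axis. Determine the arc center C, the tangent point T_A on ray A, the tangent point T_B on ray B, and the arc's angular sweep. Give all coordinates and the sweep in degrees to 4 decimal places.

bisector direction at 293.5754° = (0.399956,-0.916535)
center distance |VC| = r/sin(θ/2) = 18.433931/sin(80.0738°) = 18.714069
C = V + |VC|·bis = (21.8630,-22.2287)
T_A = V + ((C−V)·d_A)·d_A = V + 3.2259·d_A = (11.6882,-6.8572)
T_B = V + ((C−V)·d_B)·d_B = V + 3.2259·d_B = (17.5130,-4.3154)
sweep = 180° − θ = 19.8524°

center=(21.8630,-22.2287) T_A=(11.6882,-6.8572) T_B=(17.5130,-4.3154) sweep=19.8524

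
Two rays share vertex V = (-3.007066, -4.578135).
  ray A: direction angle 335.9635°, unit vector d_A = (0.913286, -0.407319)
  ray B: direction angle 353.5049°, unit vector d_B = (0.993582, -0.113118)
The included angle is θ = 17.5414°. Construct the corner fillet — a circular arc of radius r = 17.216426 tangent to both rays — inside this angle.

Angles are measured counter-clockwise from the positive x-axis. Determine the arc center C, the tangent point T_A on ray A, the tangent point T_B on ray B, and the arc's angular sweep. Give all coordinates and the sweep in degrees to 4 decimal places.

bisector direction at 344.7342° = (0.964715,-0.263297)
center distance |VC| = r/sin(θ/2) = 17.216426/sin(8.7707°) = 112.909068
C = V + |VC|·bis = (105.9180,-34.3068)
T_A = V + ((C−V)·d_A)·d_A = V + 111.5888·d_A = (98.9054,-50.0303)
T_B = V + ((C−V)·d_B)·d_B = V + 111.5888·d_B = (107.8655,-17.2009)
sweep = 180° − θ = 162.4586°

center=(105.9180,-34.3068) T_A=(98.9054,-50.0303) T_B=(107.8655,-17.2009) sweep=162.4586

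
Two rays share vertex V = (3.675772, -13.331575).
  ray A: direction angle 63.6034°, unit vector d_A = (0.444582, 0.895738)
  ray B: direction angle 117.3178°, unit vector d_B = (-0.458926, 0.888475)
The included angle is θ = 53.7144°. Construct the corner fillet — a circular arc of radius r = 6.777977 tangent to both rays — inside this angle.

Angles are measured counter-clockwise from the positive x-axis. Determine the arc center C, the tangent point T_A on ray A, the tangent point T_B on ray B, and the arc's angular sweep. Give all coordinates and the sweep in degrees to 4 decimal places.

center=(3.5552,1.6712) T_A=(9.6265,-1.3422) T_B=(-2.4669,-1.4394) sweep=126.2856

bisector direction at 90.4606° = (-0.008039,0.999968)
center distance |VC| = r/sin(θ/2) = 6.777977/sin(26.8572°) = 15.003212
C = V + |VC|·bis = (3.5552,1.6712)
T_A = V + ((C−V)·d_A)·d_A = V + 13.3849·d_A = (9.6265,-1.3422)
T_B = V + ((C−V)·d_B)·d_B = V + 13.3849·d_B = (-2.4669,-1.4394)
sweep = 180° − θ = 126.2856°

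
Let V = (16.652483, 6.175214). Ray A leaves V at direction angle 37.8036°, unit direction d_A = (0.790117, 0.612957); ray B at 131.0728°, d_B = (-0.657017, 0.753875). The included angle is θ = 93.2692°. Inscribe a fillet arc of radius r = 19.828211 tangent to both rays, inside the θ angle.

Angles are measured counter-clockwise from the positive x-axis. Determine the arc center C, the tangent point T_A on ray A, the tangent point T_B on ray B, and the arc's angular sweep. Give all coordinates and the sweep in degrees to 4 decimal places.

bisector direction at 84.4382° = (0.096919,0.995292)
center distance |VC| = r/sin(θ/2) = 19.828211/sin(46.6346°) = 27.274413
C = V + |VC|·bis = (19.2959,33.3212)
T_A = V + ((C−V)·d_A)·d_A = V + 18.7279·d_A = (31.4497,17.6546)
T_B = V + ((C−V)·d_B)·d_B = V + 18.7279·d_B = (4.3479,20.2937)
sweep = 180° − θ = 86.7308°

center=(19.2959,33.3212) T_A=(31.4497,17.6546) T_B=(4.3479,20.2937) sweep=86.7308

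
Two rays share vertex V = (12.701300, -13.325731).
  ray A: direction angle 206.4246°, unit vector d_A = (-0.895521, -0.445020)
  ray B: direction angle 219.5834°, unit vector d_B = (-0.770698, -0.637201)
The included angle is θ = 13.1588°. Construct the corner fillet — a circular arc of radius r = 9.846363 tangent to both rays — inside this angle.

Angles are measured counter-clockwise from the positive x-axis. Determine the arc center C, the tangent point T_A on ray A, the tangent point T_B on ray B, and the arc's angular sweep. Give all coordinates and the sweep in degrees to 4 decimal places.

center=(-59.3661,-60.1340) T_A=(-63.7479,-51.3164) T_B=(-53.0920,-67.7226) sweep=166.8412

bisector direction at 213.0040° = (-0.838633,-0.544698)
center distance |VC| = r/sin(θ/2) = 9.846363/sin(6.5794°) = 85.934404
C = V + |VC|·bis = (-59.3661,-60.1340)
T_A = V + ((C−V)·d_A)·d_A = V + 85.3684·d_A = (-63.7479,-51.3164)
T_B = V + ((C−V)·d_B)·d_B = V + 85.3684·d_B = (-53.0920,-67.7226)
sweep = 180° − θ = 166.8412°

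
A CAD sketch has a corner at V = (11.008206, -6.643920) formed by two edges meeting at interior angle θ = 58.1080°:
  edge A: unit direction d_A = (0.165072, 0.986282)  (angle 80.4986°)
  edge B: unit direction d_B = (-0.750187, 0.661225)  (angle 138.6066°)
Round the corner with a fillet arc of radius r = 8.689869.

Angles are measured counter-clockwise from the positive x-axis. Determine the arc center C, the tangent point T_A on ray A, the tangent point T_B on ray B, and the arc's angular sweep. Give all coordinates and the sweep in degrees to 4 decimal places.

bisector direction at 109.5526° = (-0.334672,0.942335)
center distance |VC| = r/sin(θ/2) = 8.689869/sin(29.0540°) = 17.893875
C = V + |VC|·bis = (5.0196,10.2181)
T_A = V + ((C−V)·d_A)·d_A = V + 15.6422·d_A = (13.5903,8.7836)
T_B = V + ((C−V)·d_B)·d_B = V + 15.6422·d_B = (-0.7263,3.6991)
sweep = 180° − θ = 121.8920°

center=(5.0196,10.2181) T_A=(13.5903,8.7836) T_B=(-0.7263,3.6991) sweep=121.8920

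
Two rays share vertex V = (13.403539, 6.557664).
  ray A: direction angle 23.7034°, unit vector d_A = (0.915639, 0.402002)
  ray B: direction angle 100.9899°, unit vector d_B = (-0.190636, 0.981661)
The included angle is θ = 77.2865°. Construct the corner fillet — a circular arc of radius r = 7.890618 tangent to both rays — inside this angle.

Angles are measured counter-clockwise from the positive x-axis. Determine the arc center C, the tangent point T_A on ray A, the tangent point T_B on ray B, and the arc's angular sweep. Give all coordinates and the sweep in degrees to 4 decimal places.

center=(19.2680,17.7500) T_A=(22.4401,10.5251) T_B=(11.5221,16.2458) sweep=102.7135

bisector direction at 62.3466° = (0.464121,0.885772)
center distance |VC| = r/sin(θ/2) = 7.890618/sin(38.6433°) = 12.635717
C = V + |VC|·bis = (19.2680,17.7500)
T_A = V + ((C−V)·d_A)·d_A = V + 9.8691·d_A = (22.4401,10.5251)
T_B = V + ((C−V)·d_B)·d_B = V + 9.8691·d_B = (11.5221,16.2458)
sweep = 180° − θ = 102.7135°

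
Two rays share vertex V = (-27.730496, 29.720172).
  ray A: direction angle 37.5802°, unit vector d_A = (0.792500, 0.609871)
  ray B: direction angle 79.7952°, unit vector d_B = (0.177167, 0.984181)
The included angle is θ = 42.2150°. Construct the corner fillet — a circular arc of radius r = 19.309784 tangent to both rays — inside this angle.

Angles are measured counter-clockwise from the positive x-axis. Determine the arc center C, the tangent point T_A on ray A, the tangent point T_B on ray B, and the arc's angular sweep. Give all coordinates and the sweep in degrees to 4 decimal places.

bisector direction at 58.6877° = (0.519703,0.854347)
center distance |VC| = r/sin(θ/2) = 19.309784/sin(21.1075°) = 53.620575
C = V + |VC|·bis = (0.1363,75.5308)
T_A = V + ((C−V)·d_A)·d_A = V + 50.0230·d_A = (11.9127,60.2278)
T_B = V + ((C−V)·d_B)·d_B = V + 50.0230·d_B = (-18.8681,78.9518)
sweep = 180° − θ = 137.7850°

center=(0.1363,75.5308) T_A=(11.9127,60.2278) T_B=(-18.8681,78.9518) sweep=137.7850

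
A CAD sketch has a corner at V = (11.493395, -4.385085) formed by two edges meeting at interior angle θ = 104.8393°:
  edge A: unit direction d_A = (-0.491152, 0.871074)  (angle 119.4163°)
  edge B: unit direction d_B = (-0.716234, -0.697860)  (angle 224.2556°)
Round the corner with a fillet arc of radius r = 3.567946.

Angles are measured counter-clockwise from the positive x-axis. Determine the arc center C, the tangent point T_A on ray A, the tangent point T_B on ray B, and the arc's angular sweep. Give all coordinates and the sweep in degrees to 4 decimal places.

center=(7.0369,-3.7457) T_A=(10.1448,-1.9933) T_B=(9.5268,-6.3012) sweep=75.1607

bisector direction at 171.8360° = (-0.989866,0.142008)
center distance |VC| = r/sin(θ/2) = 3.567946/sin(52.4196°) = 4.502147
C = V + |VC|·bis = (7.0369,-3.7457)
T_A = V + ((C−V)·d_A)·d_A = V + 2.7457·d_A = (10.1448,-1.9933)
T_B = V + ((C−V)·d_B)·d_B = V + 2.7457·d_B = (9.5268,-6.3012)
sweep = 180° − θ = 75.1607°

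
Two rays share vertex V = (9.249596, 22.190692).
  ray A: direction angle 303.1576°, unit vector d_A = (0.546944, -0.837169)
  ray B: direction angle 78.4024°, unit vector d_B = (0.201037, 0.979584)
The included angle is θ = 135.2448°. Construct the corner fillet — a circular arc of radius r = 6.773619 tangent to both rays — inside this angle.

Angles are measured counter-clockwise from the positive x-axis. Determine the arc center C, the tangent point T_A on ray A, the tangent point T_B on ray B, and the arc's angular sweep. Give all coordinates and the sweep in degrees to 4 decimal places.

center=(16.4456,23.5608) T_A=(10.7749,19.8560) T_B=(9.8102,24.9225) sweep=44.7552

bisector direction at 10.7800° = (0.982353,0.187038)
center distance |VC| = r/sin(θ/2) = 6.773619/sin(67.6224°) = 7.325247
C = V + |VC|·bis = (16.4456,23.5608)
T_A = V + ((C−V)·d_A)·d_A = V + 2.7888·d_A = (10.7749,19.8560)
T_B = V + ((C−V)·d_B)·d_B = V + 2.7888·d_B = (9.8102,24.9225)
sweep = 180° − θ = 44.7552°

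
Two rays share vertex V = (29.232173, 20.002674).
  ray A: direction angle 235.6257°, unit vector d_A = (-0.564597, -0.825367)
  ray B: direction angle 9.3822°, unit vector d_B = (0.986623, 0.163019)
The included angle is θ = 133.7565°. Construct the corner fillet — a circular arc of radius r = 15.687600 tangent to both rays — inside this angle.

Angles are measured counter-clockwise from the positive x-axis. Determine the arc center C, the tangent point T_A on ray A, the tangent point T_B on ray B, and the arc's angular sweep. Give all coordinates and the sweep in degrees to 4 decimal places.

center=(38.3983,5.6169) T_A=(25.4503,14.4741) T_B=(35.8409,21.0946) sweep=46.2435

bisector direction at 302.5040° = (0.537358,-0.843354)
center distance |VC| = r/sin(θ/2) = 15.687600/sin(66.8782°) = 17.057811
C = V + |VC|·bis = (38.3983,5.6169)
T_A = V + ((C−V)·d_A)·d_A = V + 6.6984·d_A = (25.4503,14.4741)
T_B = V + ((C−V)·d_B)·d_B = V + 6.6984·d_B = (35.8409,21.0946)
sweep = 180° − θ = 46.2435°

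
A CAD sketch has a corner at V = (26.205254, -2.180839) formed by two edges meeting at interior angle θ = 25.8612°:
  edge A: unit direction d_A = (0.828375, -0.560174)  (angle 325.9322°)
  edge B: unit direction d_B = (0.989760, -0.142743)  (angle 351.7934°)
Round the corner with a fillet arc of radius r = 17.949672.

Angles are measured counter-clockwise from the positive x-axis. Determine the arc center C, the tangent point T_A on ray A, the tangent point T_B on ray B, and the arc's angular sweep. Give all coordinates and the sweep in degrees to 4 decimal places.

bisector direction at 338.8628° = (0.932720,-0.360602)
center distance |VC| = r/sin(θ/2) = 17.949672/sin(12.9306°) = 80.214586
C = V + |VC|·bis = (101.0230,-31.1064)
T_A = V + ((C−V)·d_A)·d_A = V + 78.1805·d_A = (90.9680,-45.9755)
T_B = V + ((C−V)·d_B)·d_B = V + 78.1805·d_B = (103.5852,-13.3406)
sweep = 180° − θ = 154.1388°

center=(101.0230,-31.1064) T_A=(90.9680,-45.9755) T_B=(103.5852,-13.3406) sweep=154.1388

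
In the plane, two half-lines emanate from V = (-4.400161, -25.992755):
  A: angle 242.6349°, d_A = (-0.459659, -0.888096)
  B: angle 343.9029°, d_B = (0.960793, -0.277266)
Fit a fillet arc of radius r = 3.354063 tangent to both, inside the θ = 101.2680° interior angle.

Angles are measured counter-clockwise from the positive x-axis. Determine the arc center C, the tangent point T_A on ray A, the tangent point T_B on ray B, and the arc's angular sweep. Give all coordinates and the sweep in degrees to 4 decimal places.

center=(-2.6863,-29.9783) T_A=(-5.6650,-28.4366) T_B=(-1.7563,-26.7557) sweep=78.7320

bisector direction at 293.2689° = (0.395047,-0.918661)
center distance |VC| = r/sin(θ/2) = 3.354063/sin(50.6340°) = 4.338403
C = V + |VC|·bis = (-2.6863,-29.9783)
T_A = V + ((C−V)·d_A)·d_A = V + 2.7517·d_A = (-5.6650,-28.4366)
T_B = V + ((C−V)·d_B)·d_B = V + 2.7517·d_B = (-1.7563,-26.7557)
sweep = 180° − θ = 78.7320°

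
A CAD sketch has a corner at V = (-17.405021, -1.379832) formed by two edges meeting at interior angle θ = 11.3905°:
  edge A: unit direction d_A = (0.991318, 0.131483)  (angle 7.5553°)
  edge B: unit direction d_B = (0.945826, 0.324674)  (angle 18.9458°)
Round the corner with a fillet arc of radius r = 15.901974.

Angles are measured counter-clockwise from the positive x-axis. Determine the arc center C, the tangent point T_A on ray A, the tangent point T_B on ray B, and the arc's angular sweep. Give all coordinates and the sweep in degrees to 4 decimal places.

center=(138.5708,35.3492) T_A=(140.6617,19.5853) T_B=(133.4079,50.3897) sweep=168.6095

bisector direction at 13.2506° = (0.973377,0.229210)
center distance |VC| = r/sin(θ/2) = 15.901974/sin(5.6952°) = 160.241976
C = V + |VC|·bis = (138.5708,35.3492)
T_A = V + ((C−V)·d_A)·d_A = V + 159.4510·d_A = (140.6617,19.5853)
T_B = V + ((C−V)·d_B)·d_B = V + 159.4510·d_B = (133.4079,50.3897)
sweep = 180° − θ = 168.6095°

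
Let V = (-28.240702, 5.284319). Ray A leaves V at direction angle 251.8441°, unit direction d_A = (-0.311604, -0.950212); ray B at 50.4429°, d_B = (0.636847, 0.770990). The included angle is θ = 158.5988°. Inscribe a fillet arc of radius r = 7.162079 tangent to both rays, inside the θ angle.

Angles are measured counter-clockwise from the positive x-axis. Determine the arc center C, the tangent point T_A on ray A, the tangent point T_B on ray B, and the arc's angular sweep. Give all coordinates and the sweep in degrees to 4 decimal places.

center=(-21.8569,1.7666) T_A=(-28.6624,3.9983) T_B=(-27.3788,6.3278) sweep=21.4012

bisector direction at 331.1435° = (0.875831,-0.482618)
center distance |VC| = r/sin(θ/2) = 7.162079/sin(79.2994°) = 7.288825
C = V + |VC|·bis = (-21.8569,1.7666)
T_A = V + ((C−V)·d_A)·d_A = V + 1.3534·d_A = (-28.6624,3.9983)
T_B = V + ((C−V)·d_B)·d_B = V + 1.3534·d_B = (-27.3788,6.3278)
sweep = 180° − θ = 21.4012°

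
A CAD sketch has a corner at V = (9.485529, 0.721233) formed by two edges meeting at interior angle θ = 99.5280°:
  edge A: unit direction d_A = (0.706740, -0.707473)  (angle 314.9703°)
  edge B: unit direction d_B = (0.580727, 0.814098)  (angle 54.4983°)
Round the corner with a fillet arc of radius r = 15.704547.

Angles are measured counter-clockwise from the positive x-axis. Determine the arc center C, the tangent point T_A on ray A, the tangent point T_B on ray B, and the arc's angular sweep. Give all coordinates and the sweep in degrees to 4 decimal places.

bisector direction at 4.7343° = (0.996588,0.082535)
center distance |VC| = r/sin(θ/2) = 15.704547/sin(49.7640°) = 20.572106
C = V + |VC|·bis = (29.9874,2.4192)
T_A = V + ((C−V)·d_A)·d_A = V + 13.2883·d_A = (18.8769,-8.6799)
T_B = V + ((C−V)·d_B)·d_B = V + 13.2883·d_B = (17.2024,11.5392)
sweep = 180° − θ = 80.4720°

center=(29.9874,2.4192) T_A=(18.8769,-8.6799) T_B=(17.2024,11.5392) sweep=80.4720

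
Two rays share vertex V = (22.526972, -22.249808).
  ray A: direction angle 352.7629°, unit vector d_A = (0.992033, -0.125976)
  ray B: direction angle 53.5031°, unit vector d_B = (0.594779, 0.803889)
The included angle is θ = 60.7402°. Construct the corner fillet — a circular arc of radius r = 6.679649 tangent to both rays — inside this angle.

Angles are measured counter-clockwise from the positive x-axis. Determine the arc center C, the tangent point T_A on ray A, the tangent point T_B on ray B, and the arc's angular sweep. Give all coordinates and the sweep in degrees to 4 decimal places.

bisector direction at 23.1330° = (0.919595,0.392867)
center distance |VC| = r/sin(θ/2) = 6.679649/sin(30.3701°) = 13.211760
C = V + |VC|·bis = (34.6764,-17.0593)
T_A = V + ((C−V)·d_A)·d_A = V + 11.3988·d_A = (33.8350,-23.6858)
T_B = V + ((C−V)·d_B)·d_B = V + 11.3988·d_B = (29.3067,-13.0864)
sweep = 180° − θ = 119.2598°

center=(34.6764,-17.0593) T_A=(33.8350,-23.6858) T_B=(29.3067,-13.0864) sweep=119.2598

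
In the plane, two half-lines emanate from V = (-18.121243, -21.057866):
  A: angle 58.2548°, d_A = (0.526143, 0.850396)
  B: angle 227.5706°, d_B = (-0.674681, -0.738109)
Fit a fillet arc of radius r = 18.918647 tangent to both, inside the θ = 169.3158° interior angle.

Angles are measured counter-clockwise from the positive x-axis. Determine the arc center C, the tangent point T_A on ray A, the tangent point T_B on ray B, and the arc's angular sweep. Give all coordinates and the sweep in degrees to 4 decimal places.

center=(-33.2788,-9.5996) T_A=(-17.1905,-19.5535) T_B=(-19.3148,-22.3636) sweep=10.6842

bisector direction at 142.9127° = (-0.797718,0.603031)
center distance |VC| = r/sin(θ/2) = 18.918647/sin(84.6579°) = 19.001178
C = V + |VC|·bis = (-33.2788,-9.5996)
T_A = V + ((C−V)·d_A)·d_A = V + 1.7691·d_A = (-17.1905,-19.5535)
T_B = V + ((C−V)·d_B)·d_B = V + 1.7691·d_B = (-19.3148,-22.3636)
sweep = 180° − θ = 10.6842°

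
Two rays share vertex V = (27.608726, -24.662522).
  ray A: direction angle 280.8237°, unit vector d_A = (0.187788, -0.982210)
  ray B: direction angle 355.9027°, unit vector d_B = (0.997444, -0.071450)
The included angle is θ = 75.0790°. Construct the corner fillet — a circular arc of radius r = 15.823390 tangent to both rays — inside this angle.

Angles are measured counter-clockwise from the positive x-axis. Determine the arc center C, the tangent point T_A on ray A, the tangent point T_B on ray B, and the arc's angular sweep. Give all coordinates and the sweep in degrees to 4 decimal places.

bisector direction at 318.3632° = (0.747372,-0.664406)
center distance |VC| = r/sin(θ/2) = 15.823390/sin(37.5395°) = 25.969434
C = V + |VC|·bis = (47.0175,-41.9168)
T_A = V + ((C−V)·d_A)·d_A = V + 20.5920·d_A = (31.4757,-44.8882)
T_B = V + ((C−V)·d_B)·d_B = V + 20.5920·d_B = (48.1481,-26.1338)
sweep = 180° − θ = 104.9210°

center=(47.0175,-41.9168) T_A=(31.4757,-44.8882) T_B=(48.1481,-26.1338) sweep=104.9210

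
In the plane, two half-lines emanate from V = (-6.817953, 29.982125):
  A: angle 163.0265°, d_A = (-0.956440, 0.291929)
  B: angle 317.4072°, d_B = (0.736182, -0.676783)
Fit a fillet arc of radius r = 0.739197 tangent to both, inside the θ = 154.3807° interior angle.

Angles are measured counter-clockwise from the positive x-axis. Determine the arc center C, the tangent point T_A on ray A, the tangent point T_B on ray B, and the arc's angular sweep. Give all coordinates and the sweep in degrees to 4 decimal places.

center=(-7.1945,29.3242) T_A=(-6.9787,30.0312) T_B=(-6.6942,29.8684) sweep=25.6193

bisector direction at 240.2168° = (-0.496719,-0.867912)
center distance |VC| = r/sin(θ/2) = 0.739197/sin(77.1903°) = 0.758064
C = V + |VC|·bis = (-7.1945,29.3242)
T_A = V + ((C−V)·d_A)·d_A = V + 0.1681·d_A = (-6.9787,30.0312)
T_B = V + ((C−V)·d_B)·d_B = V + 0.1681·d_B = (-6.6942,29.8684)
sweep = 180° − θ = 25.6193°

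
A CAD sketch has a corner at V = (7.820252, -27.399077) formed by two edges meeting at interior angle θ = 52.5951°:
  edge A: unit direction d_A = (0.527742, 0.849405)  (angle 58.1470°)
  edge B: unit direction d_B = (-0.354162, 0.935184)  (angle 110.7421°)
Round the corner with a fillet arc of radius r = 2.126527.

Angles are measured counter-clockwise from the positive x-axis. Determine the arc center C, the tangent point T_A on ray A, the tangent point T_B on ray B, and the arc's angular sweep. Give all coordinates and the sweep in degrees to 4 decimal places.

center=(8.2849,-22.6217) T_A=(10.0912,-23.7439) T_B=(6.2962,-23.3748) sweep=127.4049

bisector direction at 84.4446° = (0.096809,0.995303)
center distance |VC| = r/sin(θ/2) = 2.126527/sin(26.2976°) = 4.799931
C = V + |VC|·bis = (8.2849,-22.6217)
T_A = V + ((C−V)·d_A)·d_A = V + 4.3032·d_A = (10.0912,-23.7439)
T_B = V + ((C−V)·d_B)·d_B = V + 4.3032·d_B = (6.2962,-23.3748)
sweep = 180° − θ = 127.4049°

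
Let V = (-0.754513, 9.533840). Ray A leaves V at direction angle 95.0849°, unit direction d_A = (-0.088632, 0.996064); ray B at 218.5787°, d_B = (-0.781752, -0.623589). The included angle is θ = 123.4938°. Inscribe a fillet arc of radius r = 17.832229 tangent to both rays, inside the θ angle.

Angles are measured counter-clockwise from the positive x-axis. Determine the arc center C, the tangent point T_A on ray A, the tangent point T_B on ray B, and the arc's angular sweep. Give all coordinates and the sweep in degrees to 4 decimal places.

center=(-19.3659,17.4985) T_A=(-1.6039,19.0790) T_B=(-8.2459,3.5581) sweep=56.5062

bisector direction at 156.8318° = (-0.919354,0.393432)
center distance |VC| = r/sin(θ/2) = 17.832229/sin(61.7469°) = 20.243995
C = V + |VC|·bis = (-19.3659,17.4985)
T_A = V + ((C−V)·d_A)·d_A = V + 9.5828·d_A = (-1.6039,19.0790)
T_B = V + ((C−V)·d_B)·d_B = V + 9.5828·d_B = (-8.2459,3.5581)
sweep = 180° − θ = 56.5062°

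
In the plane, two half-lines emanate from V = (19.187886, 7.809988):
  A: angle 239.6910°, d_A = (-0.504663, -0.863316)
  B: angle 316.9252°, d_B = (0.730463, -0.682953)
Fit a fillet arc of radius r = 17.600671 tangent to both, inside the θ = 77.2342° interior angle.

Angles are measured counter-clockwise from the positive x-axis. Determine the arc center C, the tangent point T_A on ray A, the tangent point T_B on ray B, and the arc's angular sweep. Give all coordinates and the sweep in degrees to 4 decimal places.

bisector direction at 278.3081° = (0.144496,-0.989505)
center distance |VC| = r/sin(θ/2) = 17.600671/sin(38.6171°) = 28.201105
C = V + |VC|·bis = (23.2628,-20.0952)
T_A = V + ((C−V)·d_A)·d_A = V + 22.0345·d_A = (8.0679,-11.2127)
T_B = V + ((C−V)·d_B)·d_B = V + 22.0345·d_B = (35.2833,-7.2385)
sweep = 180° − θ = 102.7658°

center=(23.2628,-20.0952) T_A=(8.0679,-11.2127) T_B=(35.2833,-7.2385) sweep=102.7658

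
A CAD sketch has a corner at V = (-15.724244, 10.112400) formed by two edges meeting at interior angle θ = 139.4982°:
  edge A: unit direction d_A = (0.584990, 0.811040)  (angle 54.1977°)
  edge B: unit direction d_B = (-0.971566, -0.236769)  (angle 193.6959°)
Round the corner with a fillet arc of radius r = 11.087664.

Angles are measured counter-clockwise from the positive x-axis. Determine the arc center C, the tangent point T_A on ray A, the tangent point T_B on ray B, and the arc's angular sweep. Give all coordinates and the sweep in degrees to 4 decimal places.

center=(-22.3238,19.9163) T_A=(-13.3313,13.4301) T_B=(-19.6986,9.1439) sweep=40.5018

bisector direction at 123.9468° = (-0.558423,0.829556)
center distance |VC| = r/sin(θ/2) = 11.087664/sin(69.7491°) = 11.818195
C = V + |VC|·bis = (-22.3238,19.9163)
T_A = V + ((C−V)·d_A)·d_A = V + 4.0907·d_A = (-13.3313,13.4301)
T_B = V + ((C−V)·d_B)·d_B = V + 4.0907·d_B = (-19.6986,9.1439)
sweep = 180° − θ = 40.5018°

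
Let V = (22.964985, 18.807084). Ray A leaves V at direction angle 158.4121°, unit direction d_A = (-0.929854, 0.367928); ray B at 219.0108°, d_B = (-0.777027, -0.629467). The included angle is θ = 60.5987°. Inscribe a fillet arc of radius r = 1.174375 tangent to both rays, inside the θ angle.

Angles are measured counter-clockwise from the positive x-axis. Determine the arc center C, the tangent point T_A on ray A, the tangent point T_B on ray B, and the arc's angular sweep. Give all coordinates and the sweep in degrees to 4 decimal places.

center=(20.6641,18.4545) T_A=(21.0962,19.5465) T_B=(21.4034,17.5420) sweep=119.4013

bisector direction at 188.7115° = (-0.988464,-0.151458)
center distance |VC| = r/sin(θ/2) = 1.174375/sin(30.2994°) = 2.327718
C = V + |VC|·bis = (20.6641,18.4545)
T_A = V + ((C−V)·d_A)·d_A = V + 2.0098·d_A = (21.0962,19.5465)
T_B = V + ((C−V)·d_B)·d_B = V + 2.0098·d_B = (21.4034,17.5420)
sweep = 180° − θ = 119.4013°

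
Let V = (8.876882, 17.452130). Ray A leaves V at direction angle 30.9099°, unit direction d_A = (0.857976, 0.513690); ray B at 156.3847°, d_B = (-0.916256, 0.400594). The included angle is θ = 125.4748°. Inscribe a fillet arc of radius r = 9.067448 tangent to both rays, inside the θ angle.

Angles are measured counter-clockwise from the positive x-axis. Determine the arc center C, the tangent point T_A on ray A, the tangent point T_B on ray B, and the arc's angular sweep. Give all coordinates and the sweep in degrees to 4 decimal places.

bisector direction at 93.6473° = (-0.063614,0.997975)
center distance |VC| = r/sin(θ/2) = 9.067448/sin(62.7374°) = 10.200563
C = V + |VC|·bis = (8.2280,27.6320)
T_A = V + ((C−V)·d_A)·d_A = V + 4.6726·d_A = (12.8858,19.8524)
T_B = V + ((C−V)·d_B)·d_B = V + 4.6726·d_B = (4.5956,19.3239)
sweep = 180° − θ = 54.5252°

center=(8.2280,27.6320) T_A=(12.8858,19.8524) T_B=(4.5956,19.3239) sweep=54.5252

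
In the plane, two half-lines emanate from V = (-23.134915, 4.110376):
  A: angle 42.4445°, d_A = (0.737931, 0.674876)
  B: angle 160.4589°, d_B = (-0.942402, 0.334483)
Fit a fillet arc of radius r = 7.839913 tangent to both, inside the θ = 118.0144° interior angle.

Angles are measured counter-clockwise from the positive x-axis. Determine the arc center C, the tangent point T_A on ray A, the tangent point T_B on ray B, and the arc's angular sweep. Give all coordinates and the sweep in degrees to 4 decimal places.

center=(-24.9507,13.0739) T_A=(-19.6597,7.2886) T_B=(-27.5730,5.6856) sweep=61.9856

bisector direction at 101.4517° = (-0.198542,0.980092)
center distance |VC| = r/sin(θ/2) = 7.839913/sin(59.0072°) = 9.145614
C = V + |VC|·bis = (-24.9507,13.0739)
T_A = V + ((C−V)·d_A)·d_A = V + 4.7094·d_A = (-19.6597,7.2886)
T_B = V + ((C−V)·d_B)·d_B = V + 4.7094·d_B = (-27.5730,5.6856)
sweep = 180° − θ = 61.9856°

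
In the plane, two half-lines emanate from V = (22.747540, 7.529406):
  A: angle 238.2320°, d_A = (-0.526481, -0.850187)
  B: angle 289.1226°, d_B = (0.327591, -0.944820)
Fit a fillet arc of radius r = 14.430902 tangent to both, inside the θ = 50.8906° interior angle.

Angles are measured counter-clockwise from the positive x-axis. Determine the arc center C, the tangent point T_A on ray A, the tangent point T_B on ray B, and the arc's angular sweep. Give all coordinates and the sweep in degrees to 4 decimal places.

bisector direction at 263.6773° = (-0.110128,-0.993917)
center distance |VC| = r/sin(θ/2) = 14.430902/sin(25.4453°) = 33.587638
C = V + |VC|·bis = (19.0486,-25.8539)
T_A = V + ((C−V)·d_A)·d_A = V + 30.3295·d_A = (6.7796,-18.2563)
T_B = V + ((C−V)·d_B)·d_B = V + 30.3295·d_B = (32.6832,-21.1265)
sweep = 180° − θ = 129.1094°

center=(19.0486,-25.8539) T_A=(6.7796,-18.2563) T_B=(32.6832,-21.1265) sweep=129.1094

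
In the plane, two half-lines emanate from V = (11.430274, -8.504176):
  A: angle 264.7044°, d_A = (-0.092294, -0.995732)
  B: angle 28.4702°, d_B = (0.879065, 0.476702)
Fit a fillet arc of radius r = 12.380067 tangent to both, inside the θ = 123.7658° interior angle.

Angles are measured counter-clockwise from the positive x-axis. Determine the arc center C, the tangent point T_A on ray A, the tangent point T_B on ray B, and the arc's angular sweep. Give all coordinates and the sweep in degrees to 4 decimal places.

center=(23.1470,-16.2336) T_A=(10.8197,-15.0910) T_B=(17.2454,-5.3508) sweep=56.2342

bisector direction at 326.5873° = (0.834726,-0.550666)
center distance |VC| = r/sin(θ/2) = 12.380067/sin(61.8829°) = 14.036576
C = V + |VC|·bis = (23.1470,-16.2336)
T_A = V + ((C−V)·d_A)·d_A = V + 6.6151·d_A = (10.8197,-15.0910)
T_B = V + ((C−V)·d_B)·d_B = V + 6.6151·d_B = (17.2454,-5.3508)
sweep = 180° − θ = 56.2342°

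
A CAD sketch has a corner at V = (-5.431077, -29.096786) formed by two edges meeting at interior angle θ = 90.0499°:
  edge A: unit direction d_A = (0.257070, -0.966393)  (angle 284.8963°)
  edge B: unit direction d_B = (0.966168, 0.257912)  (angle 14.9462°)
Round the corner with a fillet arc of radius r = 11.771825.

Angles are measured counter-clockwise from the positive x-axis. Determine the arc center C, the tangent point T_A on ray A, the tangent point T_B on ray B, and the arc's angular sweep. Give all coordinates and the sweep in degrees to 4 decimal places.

bisector direction at 329.9212° = (0.865337,-0.501190)
center distance |VC| = r/sin(θ/2) = 11.771825/sin(45.0249°) = 16.640630
C = V + |VC|·bis = (8.9687,-37.4369)
T_A = V + ((C−V)·d_A)·d_A = V + 11.7616·d_A = (-2.4075,-40.4631)
T_B = V + ((C−V)·d_B)·d_B = V + 11.7616·d_B = (5.9326,-26.0633)
sweep = 180° − θ = 89.9501°

center=(8.9687,-37.4369) T_A=(-2.4075,-40.4631) T_B=(5.9326,-26.0633) sweep=89.9501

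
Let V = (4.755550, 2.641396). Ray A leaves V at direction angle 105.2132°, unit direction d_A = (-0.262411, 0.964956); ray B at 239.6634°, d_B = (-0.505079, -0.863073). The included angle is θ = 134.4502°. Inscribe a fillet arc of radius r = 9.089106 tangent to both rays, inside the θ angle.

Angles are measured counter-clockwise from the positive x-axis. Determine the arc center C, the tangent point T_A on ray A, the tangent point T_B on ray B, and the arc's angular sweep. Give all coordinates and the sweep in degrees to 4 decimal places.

center=(-5.0164,3.9386) T_A=(3.7542,6.3237) T_B=(2.8282,-0.6521) sweep=45.5498

bisector direction at 172.4383° = (-0.991304,0.131594)
center distance |VC| = r/sin(θ/2) = 9.089106/sin(67.2251°) = 9.857682
C = V + |VC|·bis = (-5.0164,3.9386)
T_A = V + ((C−V)·d_A)·d_A = V + 3.8160·d_A = (3.7542,6.3237)
T_B = V + ((C−V)·d_B)·d_B = V + 3.8160·d_B = (2.8282,-0.6521)
sweep = 180° − θ = 45.5498°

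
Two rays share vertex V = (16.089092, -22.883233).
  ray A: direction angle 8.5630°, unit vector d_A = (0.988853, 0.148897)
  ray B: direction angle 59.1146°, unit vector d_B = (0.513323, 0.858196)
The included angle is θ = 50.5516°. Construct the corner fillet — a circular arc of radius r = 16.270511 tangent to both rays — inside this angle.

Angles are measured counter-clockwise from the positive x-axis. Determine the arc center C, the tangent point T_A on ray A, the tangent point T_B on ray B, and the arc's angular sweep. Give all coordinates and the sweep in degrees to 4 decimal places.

bisector direction at 33.8388° = (0.830608,0.556858)
center distance |VC| = r/sin(θ/2) = 16.270511/sin(25.2758°) = 38.106386
C = V + |VC|·bis = (47.7405,-1.6634)
T_A = V + ((C−V)·d_A)·d_A = V + 34.4582·d_A = (50.1632,-17.7525)
T_B = V + ((C−V)·d_B)·d_B = V + 34.4582·d_B = (33.7773,6.6886)
sweep = 180° − θ = 129.4484°

center=(47.7405,-1.6634) T_A=(50.1632,-17.7525) T_B=(33.7773,6.6886) sweep=129.4484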